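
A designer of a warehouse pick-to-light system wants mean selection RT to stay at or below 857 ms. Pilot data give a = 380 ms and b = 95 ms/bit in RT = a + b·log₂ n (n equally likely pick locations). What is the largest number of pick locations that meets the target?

32

Set 380 + 95·log₂ n ≤ 857 → log₂ n ≤ (857 − 380)/95 = 5.0211.
So n ≤ 2^5.0211 = 32.470; the largest integer n is 32.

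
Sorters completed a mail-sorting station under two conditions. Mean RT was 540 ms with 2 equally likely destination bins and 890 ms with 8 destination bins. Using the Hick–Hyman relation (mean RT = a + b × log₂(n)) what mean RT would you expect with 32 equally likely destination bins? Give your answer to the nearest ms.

1240 ms

RT is linear in log₂ n, so two points fix the line:
  b = (890 − 540) / (log₂ 8 − log₂ 2) = 350 / (3 − 1) = 175 ms/bit
  a = 540 − 175 × 1 = 365 ms
Then RT(32) = 365 + 175 × log₂ 32 = 365 + 175 × 5 ≈ 1240.000 ms.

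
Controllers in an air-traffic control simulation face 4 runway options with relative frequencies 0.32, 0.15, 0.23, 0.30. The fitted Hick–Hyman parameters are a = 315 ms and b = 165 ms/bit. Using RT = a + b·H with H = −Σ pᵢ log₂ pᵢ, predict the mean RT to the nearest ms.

Entropy contributions −pᵢ log₂ pᵢ: 0.5260, 0.4105, 0.4877, 0.5211; sum H = 1.9453 bits.
RT = a + bH = 315 + 165·1.9453 = 635.98 ms.

636 ms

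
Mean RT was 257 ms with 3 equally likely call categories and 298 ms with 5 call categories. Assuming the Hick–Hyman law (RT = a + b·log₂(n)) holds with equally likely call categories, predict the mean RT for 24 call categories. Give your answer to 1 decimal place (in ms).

With log₂ n on the abscissa the relation is linear; from the two conditions:
  b = (298 − 257) / (log₂ 5 − log₂ 3) = 41 / (2.3219 − 1.5850) = 55.634 ms/bit
  a = 257 − 55.634 × 1.5850 = 168.823 ms
Then RT(24) = 168.823 + 55.634 × log₂ 24 = 168.823 + 55.634 × 4.5850 ≈ 423.901 ms.

423.9 ms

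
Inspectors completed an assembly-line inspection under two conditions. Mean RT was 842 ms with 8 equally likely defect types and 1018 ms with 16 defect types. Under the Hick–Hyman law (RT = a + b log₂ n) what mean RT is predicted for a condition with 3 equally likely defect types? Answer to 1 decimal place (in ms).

RT is linear in log₂ n, so two points fix the line:
  b = (1018 − 842) / (log₂ 16 − log₂ 8) = 176 / (4 − 3) = 176.000 ms/bit
  a = 842 − 176.000 × 3 = 314.000 ms
Then RT(3) = 314.000 + 176.000 × log₂ 3 = 314.000 + 176.000 × 1.5850 ≈ 592.953 ms.

593.0 ms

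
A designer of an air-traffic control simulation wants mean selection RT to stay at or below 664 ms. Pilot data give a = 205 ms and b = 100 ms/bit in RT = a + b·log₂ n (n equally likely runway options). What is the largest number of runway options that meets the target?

Information budget: (664 − 205)/100 = 4.5900 bits, so n ≤ 2^4.5900 = 24.084 → at most 24.

24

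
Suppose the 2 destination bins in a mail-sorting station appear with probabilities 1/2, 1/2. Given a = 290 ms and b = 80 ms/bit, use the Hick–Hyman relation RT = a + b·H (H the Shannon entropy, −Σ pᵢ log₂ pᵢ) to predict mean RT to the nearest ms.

Each term −pᵢ log₂ pᵢ: 0.5·1 + 0.5·1; summed, H = 1.000 bits.
Mean RT = a + bH = 290 + 80·1.000 = 370.00 ms.

370 ms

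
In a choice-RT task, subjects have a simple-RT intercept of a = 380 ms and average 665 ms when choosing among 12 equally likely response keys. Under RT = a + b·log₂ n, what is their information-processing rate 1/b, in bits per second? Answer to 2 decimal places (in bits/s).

12.58 bits/s

b = (665 − 380)/log₂ 12 = 285/3.5850 = 79.499 ms per bit = 0.07950 s/bit; the reciprocal is 12.579 bits/s.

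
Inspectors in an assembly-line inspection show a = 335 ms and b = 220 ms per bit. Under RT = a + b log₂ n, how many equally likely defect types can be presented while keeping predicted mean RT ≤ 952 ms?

Set 335 + 220·log₂ n ≤ 952 → log₂ n ≤ (952 − 335)/220 = 2.8045.
So n ≤ 2^2.8045 = 6.986; the largest integer n is 6.

6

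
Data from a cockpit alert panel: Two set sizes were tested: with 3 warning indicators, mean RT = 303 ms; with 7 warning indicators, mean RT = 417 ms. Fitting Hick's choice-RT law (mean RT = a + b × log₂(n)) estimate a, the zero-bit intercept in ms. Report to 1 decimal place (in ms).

The slope on a log₂ axis is (417 − 303) / (2.8074 − 1.5850) = 93.260 ms/bit.
Intercept: a = 303 − 93.260·log₂(3) = 155.187 ms.

155.2 ms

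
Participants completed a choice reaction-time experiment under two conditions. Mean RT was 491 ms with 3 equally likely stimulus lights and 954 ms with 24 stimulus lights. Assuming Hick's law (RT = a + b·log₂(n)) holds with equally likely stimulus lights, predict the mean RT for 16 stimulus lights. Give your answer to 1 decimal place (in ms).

863.7 ms

With log₂ n on the abscissa the relation is linear; from the two conditions:
  b = (954 − 491) / (log₂ 24 − log₂ 3) = 463 / (4.5850 − 1.5850) = 154.333 ms/bit
  a = 491 − 154.333 × 1.5850 = 246.387 ms
Then RT(16) = 246.387 + 154.333 × log₂ 16 = 246.387 + 154.333 × 4 ≈ 863.721 ms.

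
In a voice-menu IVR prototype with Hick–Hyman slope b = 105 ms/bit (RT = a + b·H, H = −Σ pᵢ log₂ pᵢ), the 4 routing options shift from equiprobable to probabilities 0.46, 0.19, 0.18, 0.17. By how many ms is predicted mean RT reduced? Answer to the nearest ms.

Equiprobable entropy H₀ = log₂ 4 = 2.0000 bits.
Skewed entropy H = −Σ pᵢ log₂ pᵢ = 1.8505 bits.
ΔRT = b·(H₀ − H) = 105 × 0.1495 = 15.70 ms.

16 ms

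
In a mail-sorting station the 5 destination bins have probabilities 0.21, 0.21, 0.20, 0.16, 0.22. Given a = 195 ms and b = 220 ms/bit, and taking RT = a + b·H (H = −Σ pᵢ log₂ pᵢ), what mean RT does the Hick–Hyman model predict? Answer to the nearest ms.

704 ms

H = 0.21·log₂(1/0.21) + 0.21·log₂(1/0.21) + 0.20·log₂(1/0.20) + 0.16·log₂(1/0.16) + 0.22·log₂(1/0.22) = 2.3136 bits.
RT = 195 + 220 × 2.3136 = 704.00 ms.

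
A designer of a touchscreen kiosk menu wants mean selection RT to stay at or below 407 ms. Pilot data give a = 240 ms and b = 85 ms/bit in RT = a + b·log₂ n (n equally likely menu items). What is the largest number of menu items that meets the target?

Set 240 + 85·log₂ n ≤ 407 → log₂ n ≤ (407 − 240)/85 = 1.9647.
So n ≤ 2^1.9647 = 3.903; the largest integer n is 3.

3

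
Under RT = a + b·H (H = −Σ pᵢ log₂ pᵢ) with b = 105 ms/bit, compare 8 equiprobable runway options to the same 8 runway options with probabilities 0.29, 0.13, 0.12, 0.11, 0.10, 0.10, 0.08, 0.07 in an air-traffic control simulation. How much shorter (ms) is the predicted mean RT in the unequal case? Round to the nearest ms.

The RT saving is b·ΔH. Equiprobable H₀ = log₂(8) = 3.0000 bits; with the given probabilities H = 2.8424 bits.
b·(H₀ − H) = 105 × (3.0000 − 2.8424) = 16.55 ms.

17 ms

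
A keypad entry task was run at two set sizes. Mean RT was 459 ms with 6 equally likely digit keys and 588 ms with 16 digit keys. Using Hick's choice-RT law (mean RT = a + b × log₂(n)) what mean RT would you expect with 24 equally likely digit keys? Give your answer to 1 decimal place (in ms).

641.3 ms

RT is linear in log₂ n, so two points fix the line:
  b = (588 − 459) / (log₂ 16 − log₂ 6) = 129 / (4 − 2.5850) = 91.164 ms/bit
  a = 459 − 91.164 × 2.5850 = 223.345 ms
Then RT(24) = 223.345 + 91.164 × log₂ 24 = 223.345 + 91.164 × 4.5850 ≈ 641.327 ms.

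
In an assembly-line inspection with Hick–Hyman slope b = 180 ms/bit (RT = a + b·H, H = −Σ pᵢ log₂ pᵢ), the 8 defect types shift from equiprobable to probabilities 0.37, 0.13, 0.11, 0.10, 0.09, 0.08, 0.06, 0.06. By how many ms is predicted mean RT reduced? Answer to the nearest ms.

The RT saving is b·ΔH. Equiprobable H₀ = log₂(8) = 3.0000 bits; with the given probabilities H = 2.6871 bits.
b·(H₀ − H) = 180 × (3.0000 − 2.6871) = 56.33 ms.

56 ms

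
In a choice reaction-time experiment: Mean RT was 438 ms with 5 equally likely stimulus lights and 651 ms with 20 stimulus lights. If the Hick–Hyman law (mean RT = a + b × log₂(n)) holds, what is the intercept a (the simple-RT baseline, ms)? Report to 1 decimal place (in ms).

190.7 ms

The slope on a log₂ axis is (651 − 438) / (4.3219 − 2.3219) = 106.500 ms/bit.
a = RT₁ − b·log₂ n₁ = 438 − 106.500 × 2.3219 = 190.715 ms.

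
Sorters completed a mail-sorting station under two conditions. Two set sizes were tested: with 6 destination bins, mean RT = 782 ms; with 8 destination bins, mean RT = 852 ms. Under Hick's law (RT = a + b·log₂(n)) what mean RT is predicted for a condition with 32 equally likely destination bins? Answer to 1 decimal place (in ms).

1189.3 ms

RT is linear in log₂ n, so two points fix the line:
  b = (852 − 782) / (log₂ 8 − log₂ 6) = 70 / (3 − 2.5850) = 168.659 ms/bit
  a = 782 − 168.659 × 2.5850 = 346.022 ms
Then RT(32) = 346.022 + 168.659 × log₂ 32 = 346.022 + 168.659 × 5 ≈ 1189.319 ms.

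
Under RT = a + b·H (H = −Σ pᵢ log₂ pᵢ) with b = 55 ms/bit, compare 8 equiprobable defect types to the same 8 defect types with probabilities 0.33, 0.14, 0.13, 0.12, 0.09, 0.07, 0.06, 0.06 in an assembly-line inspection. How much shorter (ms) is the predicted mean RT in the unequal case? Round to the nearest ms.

Equiprobable entropy H₀ = log₂ 8 = 3.0000 bits.
Skewed entropy H = −Σ pᵢ log₂ pᵢ = 2.7429 bits.
ΔRT = b·(H₀ − H) = 55 × 0.2571 = 14.14 ms.

14 ms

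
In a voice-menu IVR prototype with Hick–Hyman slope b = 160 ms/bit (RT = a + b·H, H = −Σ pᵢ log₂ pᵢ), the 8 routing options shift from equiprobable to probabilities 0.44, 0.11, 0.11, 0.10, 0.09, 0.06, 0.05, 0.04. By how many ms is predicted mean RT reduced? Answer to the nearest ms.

78 ms

The RT saving is b·ΔH. Equiprobable H₀ = log₂(8) = 3.0000 bits; with the given probabilities H = 2.5120 bits.
b·(H₀ − H) = 160 × (3.0000 − 2.5120) = 78.09 ms.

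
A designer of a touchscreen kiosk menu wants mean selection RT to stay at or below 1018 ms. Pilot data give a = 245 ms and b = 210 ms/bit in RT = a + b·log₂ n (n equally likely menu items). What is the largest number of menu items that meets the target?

Information budget: (1018 − 245)/210 = 3.6810 bits, so n ≤ 2^3.6810 = 12.826 → at most 12.

12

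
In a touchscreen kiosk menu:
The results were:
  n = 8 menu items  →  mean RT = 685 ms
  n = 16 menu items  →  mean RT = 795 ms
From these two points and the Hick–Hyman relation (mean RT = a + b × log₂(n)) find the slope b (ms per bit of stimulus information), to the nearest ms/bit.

110 ms/bit

b = (RT₂ − RT₁)/(log₂ n₂ − log₂ n₁) = (795 − 685)/(4 − 3) = 110 ms/bit.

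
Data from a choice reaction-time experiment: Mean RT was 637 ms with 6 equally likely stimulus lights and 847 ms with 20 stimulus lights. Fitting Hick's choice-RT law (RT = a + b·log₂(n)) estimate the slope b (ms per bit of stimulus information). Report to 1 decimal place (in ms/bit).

Slope: b = (847 − 637) / (log₂ 20 − log₂ 6) = 210/1.7370 = 120.900 ms/bit.

120.9 ms/bit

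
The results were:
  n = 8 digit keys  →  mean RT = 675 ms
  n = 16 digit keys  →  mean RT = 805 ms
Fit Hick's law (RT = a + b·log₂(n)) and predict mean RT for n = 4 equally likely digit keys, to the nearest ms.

545 ms

Fit slope and intercept:
  b = (805 − 675) / (log₂ 16 − log₂ 8) = 130 / (4 − 3) = 130 ms/bit
  a = 675 − 130 × 3 = 285 ms
Then RT(4) = 285 + 130 × log₂ 4 = 285 + 130 × 2 ≈ 545.000 ms.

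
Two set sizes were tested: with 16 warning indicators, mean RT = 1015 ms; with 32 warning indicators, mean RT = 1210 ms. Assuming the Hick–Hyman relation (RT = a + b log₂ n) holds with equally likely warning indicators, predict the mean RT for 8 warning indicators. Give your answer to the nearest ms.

820 ms

With log₂ n on the abscissa the relation is linear; from the two conditions:
  b = (1210 − 1015) / (log₂ 32 − log₂ 16) = 195 / (5 − 4) = 195 ms/bit
  a = 1015 − 195 × 4 = 235 ms
Then RT(8) = 235 + 195 × log₂ 8 = 235 + 195 × 3 ≈ 820.000 ms.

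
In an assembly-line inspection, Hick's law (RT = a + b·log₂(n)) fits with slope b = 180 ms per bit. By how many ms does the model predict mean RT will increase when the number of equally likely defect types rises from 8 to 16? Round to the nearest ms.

180 ms

ΔRT = (a + b log₂ n₂) − (a + b log₂ n₁) = b·(log₂ n₂ − log₂ n₁).
log₂(16) − log₂(8) = log₂(16/8) = log₂(2) = 1.
ΔRT = 180 × 1.0000 = 180.000 ms.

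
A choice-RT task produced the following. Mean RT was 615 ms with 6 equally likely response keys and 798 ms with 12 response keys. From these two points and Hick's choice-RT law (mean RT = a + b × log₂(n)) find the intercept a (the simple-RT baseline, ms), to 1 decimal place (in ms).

b = (RT₂ − RT₁)/(log₂ n₂ − log₂ n₁) = (798 − 615)/(3.5850 − 2.5850) = 183.000 ms/bit.
a = RT₁ − b·log₂ n₁ = 615 − 183.000 × 2.5850 = 141.952 ms.

142.0 ms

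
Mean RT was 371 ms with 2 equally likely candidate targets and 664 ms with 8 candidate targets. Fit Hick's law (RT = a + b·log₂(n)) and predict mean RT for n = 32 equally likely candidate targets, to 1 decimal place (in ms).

957.0 ms

RT is linear in log₂ n, so two points fix the line:
  b = (664 − 371) / (log₂ 8 − log₂ 2) = 293 / (3 − 1) = 146.500 ms/bit
  a = 371 − 146.500 × 1 = 224.500 ms
Then RT(32) = 224.500 + 146.500 × log₂ 32 = 224.500 + 146.500 × 5 ≈ 957.000 ms.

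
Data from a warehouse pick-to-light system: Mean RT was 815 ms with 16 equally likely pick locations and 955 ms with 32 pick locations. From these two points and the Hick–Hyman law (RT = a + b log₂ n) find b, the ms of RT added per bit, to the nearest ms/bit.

140 ms/bit

Slope: b = (955 − 815) / (log₂ 32 − log₂ 16) = 140/1.0000 = 140 ms/bit.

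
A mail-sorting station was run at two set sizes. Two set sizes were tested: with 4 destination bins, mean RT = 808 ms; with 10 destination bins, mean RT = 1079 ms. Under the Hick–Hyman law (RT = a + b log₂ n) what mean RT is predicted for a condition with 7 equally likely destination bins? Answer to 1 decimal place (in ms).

973.5 ms

RT is linear in log₂ n, so two points fix the line:
  b = (1079 − 808) / (log₂ 10 − log₂ 4) = 271 / (3.3219 − 2) = 205.004 ms/bit
  a = 808 − 205.004 × 2 = 397.993 ms
Then RT(7) = 397.993 + 205.004 × log₂ 7 = 397.993 + 205.004 × 2.8074 ≈ 973.511 ms.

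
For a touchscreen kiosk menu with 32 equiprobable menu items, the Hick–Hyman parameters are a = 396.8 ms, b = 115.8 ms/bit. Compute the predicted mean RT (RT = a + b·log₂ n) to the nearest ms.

log₂(32) = 5 bits, so RT = 396.8 + 115.8 × 5 ≈ 975.800 ms.

976 ms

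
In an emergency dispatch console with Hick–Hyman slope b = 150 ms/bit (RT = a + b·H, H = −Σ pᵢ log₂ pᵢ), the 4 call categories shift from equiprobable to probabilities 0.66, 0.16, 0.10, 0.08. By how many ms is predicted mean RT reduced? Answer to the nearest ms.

The RT saving is b·ΔH. Equiprobable H₀ = log₂(4) = 2.0000 bits; with the given probabilities H = 1.4424 bits.
b·(H₀ − H) = 150 × (2.0000 − 1.4424) = 83.65 ms.

84 ms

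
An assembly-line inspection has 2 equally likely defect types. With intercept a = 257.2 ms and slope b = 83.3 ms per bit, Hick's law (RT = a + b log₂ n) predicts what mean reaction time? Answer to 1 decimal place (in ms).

log₂(2) = 1 bits, so RT = 257.2 + 83.3 × 1 ≈ 340.500 ms.

340.5 ms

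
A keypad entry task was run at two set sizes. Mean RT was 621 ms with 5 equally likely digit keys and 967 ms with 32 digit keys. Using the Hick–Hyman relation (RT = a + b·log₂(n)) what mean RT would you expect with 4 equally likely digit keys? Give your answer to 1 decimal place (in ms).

Fit slope and intercept:
  b = (967 − 621) / (log₂ 32 − log₂ 5) = 346 / (5 − 2.3219) = 129.197 ms/bit
  a = 621 − 129.197 × 2.3219 = 321.013 ms
Then RT(4) = 321.013 + 129.197 × log₂ 4 = 321.013 + 129.197 × 2 ≈ 579.408 ms.

579.4 ms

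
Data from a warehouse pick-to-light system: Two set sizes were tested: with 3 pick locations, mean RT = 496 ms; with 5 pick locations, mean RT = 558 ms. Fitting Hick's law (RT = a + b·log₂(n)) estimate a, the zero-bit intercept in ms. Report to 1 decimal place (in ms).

b = (RT₂ − RT₁)/(log₂ n₂ − log₂ n₁) = (558 − 496)/(2.3219 − 1.5850) = 84.129 ms/bit.
Intercept: a = 496 − 84.129·log₂(3) = 362.659 ms.

362.7 ms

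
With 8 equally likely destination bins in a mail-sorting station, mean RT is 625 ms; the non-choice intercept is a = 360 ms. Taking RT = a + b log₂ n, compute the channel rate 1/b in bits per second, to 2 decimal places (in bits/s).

b = (625 − 360)/log₂ 8 = 265/3 = 88.333 ms per bit = 0.08833 s/bit; the reciprocal is 11.321 bits/s.

11.32 bits/s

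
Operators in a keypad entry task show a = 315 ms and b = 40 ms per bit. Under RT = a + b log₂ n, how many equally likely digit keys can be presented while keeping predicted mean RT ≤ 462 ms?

12

Set 315 + 40·log₂ n ≤ 462 → log₂ n ≤ (462 − 315)/40 = 3.6750.
So n ≤ 2^3.6750 = 12.773; the largest integer n is 12.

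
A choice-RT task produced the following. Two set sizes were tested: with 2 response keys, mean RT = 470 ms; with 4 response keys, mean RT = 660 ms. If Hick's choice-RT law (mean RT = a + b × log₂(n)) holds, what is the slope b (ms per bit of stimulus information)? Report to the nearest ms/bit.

Slope: b = (660 − 470) / (log₂ 4 − log₂ 2) = 190/1.0000 = 190 ms/bit.

190 ms/bit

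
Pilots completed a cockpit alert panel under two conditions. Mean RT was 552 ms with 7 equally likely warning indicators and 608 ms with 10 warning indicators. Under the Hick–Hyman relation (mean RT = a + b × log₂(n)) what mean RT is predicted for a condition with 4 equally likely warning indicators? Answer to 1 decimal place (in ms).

464.1 ms

Fit slope and intercept:
  b = (608 − 552) / (log₂ 10 − log₂ 7) = 56 / (3.3219 − 2.8074) = 108.828 ms/bit
  a = 552 − 108.828 × 2.8074 = 246.481 ms
Then RT(4) = 246.481 + 108.828 × log₂ 4 = 246.481 + 108.828 × 2 ≈ 464.137 ms.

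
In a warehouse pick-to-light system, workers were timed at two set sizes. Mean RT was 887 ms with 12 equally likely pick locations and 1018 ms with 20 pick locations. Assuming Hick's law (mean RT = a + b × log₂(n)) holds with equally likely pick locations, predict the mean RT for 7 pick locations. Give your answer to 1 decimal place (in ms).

Fit slope and intercept:
  b = (1018 − 887) / (log₂ 20 − log₂ 12) = 131 / (4.3219 − 3.5850) = 177.756 ms/bit
  a = 887 − 177.756 × 3.5850 = 249.752 ms
Then RT(7) = 249.752 + 177.756 × log₂ 7 = 249.752 + 177.756 × 2.8074 ≈ 748.776 ms.

748.8 ms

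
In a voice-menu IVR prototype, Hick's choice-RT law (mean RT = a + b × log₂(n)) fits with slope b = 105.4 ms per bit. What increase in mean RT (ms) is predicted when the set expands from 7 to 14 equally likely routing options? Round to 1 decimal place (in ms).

105.4 ms

The intercept a cancels: ΔRT = b·(log₂ n₂ − log₂ n₁) = b·log₂(n₂/n₁).
log₂(14) − log₂(7) = log₂(14/7) = log₂(2) = 1.
ΔRT = 105.4 × 1.0000 = 105.400 ms.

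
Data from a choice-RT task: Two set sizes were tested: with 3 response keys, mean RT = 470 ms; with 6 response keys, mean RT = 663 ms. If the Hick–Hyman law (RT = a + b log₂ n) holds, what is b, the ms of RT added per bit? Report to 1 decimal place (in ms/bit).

193.0 ms/bit

b = (RT₂ − RT₁)/(log₂ n₂ − log₂ n₁) = (663 − 470)/(2.5850 − 1.5850) = 193.000 ms/bit.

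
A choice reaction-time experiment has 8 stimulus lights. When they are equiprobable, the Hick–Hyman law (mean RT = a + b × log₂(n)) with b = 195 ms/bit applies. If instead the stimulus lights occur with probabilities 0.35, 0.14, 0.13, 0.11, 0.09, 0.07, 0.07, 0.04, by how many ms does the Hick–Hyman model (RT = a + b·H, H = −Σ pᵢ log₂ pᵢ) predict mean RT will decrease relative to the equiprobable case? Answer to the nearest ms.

59 ms

Equiprobable entropy H₀ = log₂ 8 = 3.0000 bits.
Skewed entropy H = −Σ pᵢ log₂ pᵢ = 2.6957 bits.
ΔRT = b·(H₀ − H) = 195 × 0.3043 = 59.35 ms.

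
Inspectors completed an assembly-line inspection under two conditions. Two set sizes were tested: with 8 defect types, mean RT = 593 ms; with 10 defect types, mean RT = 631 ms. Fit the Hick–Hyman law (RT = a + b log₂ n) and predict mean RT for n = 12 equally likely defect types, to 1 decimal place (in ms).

662.0 ms

RT is linear in log₂ n, so two points fix the line:
  b = (631 − 593) / (log₂ 10 − log₂ 8) = 38 / (3.3219 − 3) = 118.039 ms/bit
  a = 593 − 118.039 × 3 = 238.884 ms
Then RT(12) = 238.884 + 118.039 × log₂ 12 = 238.884 + 118.039 × 3.5850 ≈ 662.048 ms.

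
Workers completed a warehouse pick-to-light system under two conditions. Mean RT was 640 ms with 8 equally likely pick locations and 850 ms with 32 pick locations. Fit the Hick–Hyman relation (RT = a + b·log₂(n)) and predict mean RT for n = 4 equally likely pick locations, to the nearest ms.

535 ms

RT is linear in log₂ n, so two points fix the line:
  b = (850 − 640) / (log₂ 32 − log₂ 8) = 210 / (5 − 3) = 105 ms/bit
  a = 640 − 105 × 3 = 325 ms
Then RT(4) = 325 + 105 × log₂ 4 = 325 + 105 × 2 ≈ 535.000 ms.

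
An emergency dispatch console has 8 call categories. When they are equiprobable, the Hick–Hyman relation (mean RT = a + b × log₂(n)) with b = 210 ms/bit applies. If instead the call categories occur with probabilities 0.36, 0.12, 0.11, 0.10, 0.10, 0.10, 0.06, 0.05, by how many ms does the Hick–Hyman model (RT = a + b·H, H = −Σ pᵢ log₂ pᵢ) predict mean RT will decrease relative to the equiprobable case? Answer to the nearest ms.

Equiprobable entropy H₀ = log₂ 8 = 3.0000 bits.
Skewed entropy H = −Σ pᵢ log₂ pᵢ = 2.7042 bits.
ΔRT = b·(H₀ − H) = 210 × 0.2958 = 62.12 ms.

62 ms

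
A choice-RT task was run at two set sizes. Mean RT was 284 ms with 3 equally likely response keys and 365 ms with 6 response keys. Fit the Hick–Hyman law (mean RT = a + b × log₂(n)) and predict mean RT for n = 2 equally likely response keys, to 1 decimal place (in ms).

Solve the two-equation system in a and b:
  b = (365 − 284) / (log₂ 6 − log₂ 3) = 81 / (2.5850 − 1.5850) = 81.000 ms/bit
  a = 284 − 81.000 × 1.5850 = 155.618 ms
Then RT(2) = 155.618 + 81.000 × log₂ 2 = 155.618 + 81.000 × 1 ≈ 236.618 ms.

236.6 ms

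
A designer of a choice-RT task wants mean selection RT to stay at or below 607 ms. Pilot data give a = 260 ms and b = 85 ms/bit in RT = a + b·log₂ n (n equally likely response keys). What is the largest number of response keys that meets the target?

85·log₂ n ≤ 607 − 260 = 347, giving log₂ n ≤ 4.0824 and n ≤ 16.940. The largest whole number is 16.

16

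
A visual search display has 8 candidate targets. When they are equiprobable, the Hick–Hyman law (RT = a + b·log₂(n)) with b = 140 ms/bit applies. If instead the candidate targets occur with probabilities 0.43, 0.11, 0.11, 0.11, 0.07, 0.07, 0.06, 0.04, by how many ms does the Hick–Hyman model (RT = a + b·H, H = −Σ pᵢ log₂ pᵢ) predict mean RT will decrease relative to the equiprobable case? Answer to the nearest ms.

64 ms

The RT saving is b·ΔH. Equiprobable H₀ = log₂(8) = 3.0000 bits; with the given probabilities H = 2.5408 bits.
b·(H₀ − H) = 140 × (3.0000 − 2.5408) = 64.28 ms.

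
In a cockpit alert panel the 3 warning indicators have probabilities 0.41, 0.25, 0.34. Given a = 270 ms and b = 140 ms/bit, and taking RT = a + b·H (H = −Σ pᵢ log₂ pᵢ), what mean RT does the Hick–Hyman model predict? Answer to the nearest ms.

488 ms

Entropy contributions −pᵢ log₂ pᵢ: 0.5274, 0.5000, 0.5292; sum H = 1.5566 bits.
RT = a + bH = 270 + 140·1.5566 = 487.92 ms.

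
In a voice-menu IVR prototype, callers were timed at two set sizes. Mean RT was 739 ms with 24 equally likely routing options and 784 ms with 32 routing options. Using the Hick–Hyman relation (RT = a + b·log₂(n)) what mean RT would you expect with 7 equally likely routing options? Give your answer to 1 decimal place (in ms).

546.3 ms

With log₂ n on the abscissa the relation is linear; from the two conditions:
  b = (784 − 739) / (log₂ 32 − log₂ 24) = 45 / (5 − 4.5850) = 108.424 ms/bit
  a = 739 − 108.424 × 4.5850 = 241.880 ms
Then RT(7) = 241.880 + 108.424 × log₂ 7 = 241.880 + 108.424 × 2.8074 ≈ 546.265 ms.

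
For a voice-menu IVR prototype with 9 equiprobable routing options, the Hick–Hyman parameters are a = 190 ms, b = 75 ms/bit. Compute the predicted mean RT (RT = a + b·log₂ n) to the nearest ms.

428 ms

log₂(9) = 3.1699 bits, so RT = 190 + 75 × 3.1699 ≈ 427.744 ms.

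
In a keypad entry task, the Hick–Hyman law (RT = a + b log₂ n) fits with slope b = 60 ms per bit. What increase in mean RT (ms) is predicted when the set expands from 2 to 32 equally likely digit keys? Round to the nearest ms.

240 ms

Only the slope matters, since a is common to both: ΔRT = b·log₂(n₂/n₁).
log₂(32) − log₂(2) = log₂(32/2) = log₂(16) = 4.
ΔRT = 60 × 4.0000 = 240.000 ms.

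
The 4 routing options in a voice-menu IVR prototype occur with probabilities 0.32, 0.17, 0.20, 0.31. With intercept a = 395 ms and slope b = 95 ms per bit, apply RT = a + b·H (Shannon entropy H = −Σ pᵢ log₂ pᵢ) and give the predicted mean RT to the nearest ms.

Entropy contributions −pᵢ log₂ pᵢ: 0.5260, 0.4346, 0.4644, 0.5238; sum H = 1.9488 bits.
RT = a + bH = 395 + 95·1.9488 = 580.14 ms.

580 ms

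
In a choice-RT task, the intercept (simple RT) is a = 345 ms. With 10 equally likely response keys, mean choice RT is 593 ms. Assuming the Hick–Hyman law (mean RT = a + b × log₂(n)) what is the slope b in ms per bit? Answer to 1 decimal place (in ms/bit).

74.7 ms/bit

10 alternatives carry log₂ 10 = 3.3219 bits; the choice cost is 593 − 345 = 248 ms, so b = 248/3.3219 = 74.655 ms/bit.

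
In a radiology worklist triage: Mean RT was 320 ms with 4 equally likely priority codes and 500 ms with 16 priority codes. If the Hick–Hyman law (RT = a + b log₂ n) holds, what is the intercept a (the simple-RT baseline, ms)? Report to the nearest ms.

140 ms

Slope: b = (500 − 320) / (log₂ 16 − log₂ 4) = 180/2.0000 = 90 ms/bit.
Intercept: a = 320 − 90·log₂(4) = 140.000 ms.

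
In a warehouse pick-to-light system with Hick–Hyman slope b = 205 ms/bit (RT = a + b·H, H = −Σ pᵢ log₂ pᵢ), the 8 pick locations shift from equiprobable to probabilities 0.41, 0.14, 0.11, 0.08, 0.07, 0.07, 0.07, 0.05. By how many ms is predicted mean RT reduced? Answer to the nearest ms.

84 ms

Equiprobable entropy H₀ = log₂ 8 = 3.0000 bits.
Skewed entropy H = −Σ pᵢ log₂ pᵢ = 2.5881 bits.
ΔRT = b·(H₀ − H) = 205 × 0.4119 = 84.45 ms.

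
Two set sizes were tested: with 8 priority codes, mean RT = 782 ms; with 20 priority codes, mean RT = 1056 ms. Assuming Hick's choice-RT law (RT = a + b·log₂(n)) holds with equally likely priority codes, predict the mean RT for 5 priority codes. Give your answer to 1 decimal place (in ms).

641.5 ms

Solve the two-equation system in a and b:
  b = (1056 − 782) / (log₂ 20 − log₂ 8) = 274 / (4.3219 − 3) = 207.273 ms/bit
  a = 782 − 207.273 × 3 = 160.181 ms
Then RT(5) = 160.181 + 207.273 × log₂ 5 = 160.181 + 207.273 × 2.3219 ≈ 641.454 ms.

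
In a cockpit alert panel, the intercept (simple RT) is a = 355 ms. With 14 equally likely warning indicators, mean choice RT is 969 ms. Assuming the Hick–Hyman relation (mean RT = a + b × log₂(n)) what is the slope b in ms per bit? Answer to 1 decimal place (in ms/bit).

161.3 ms/bit

log₂(14) = 3.8074 bits.
b = (RT − a)/log₂ n = (969 − 355) / 3.8074 = 161.267 ms/bit.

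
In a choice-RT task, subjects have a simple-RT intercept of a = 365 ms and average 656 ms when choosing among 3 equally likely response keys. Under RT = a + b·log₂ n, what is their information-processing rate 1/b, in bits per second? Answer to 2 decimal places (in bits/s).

5.45 bits/s

b = (656 − 365)/log₂ 3 = 291/1.5850 = 183.601 ms per bit = 0.18360 s/bit; the reciprocal is 5.447 bits/s.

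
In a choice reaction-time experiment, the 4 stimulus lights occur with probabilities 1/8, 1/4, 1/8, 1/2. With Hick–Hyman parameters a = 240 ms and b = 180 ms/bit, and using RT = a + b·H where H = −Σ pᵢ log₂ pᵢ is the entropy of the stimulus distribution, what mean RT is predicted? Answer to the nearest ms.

555 ms

Each term −pᵢ log₂ pᵢ: 0.125·3 + 0.25·2 + 0.125·3 + 0.5·1; summed, H = 1.750 bits.
Mean RT = a + bH = 240 + 180·1.750 = 555.00 ms.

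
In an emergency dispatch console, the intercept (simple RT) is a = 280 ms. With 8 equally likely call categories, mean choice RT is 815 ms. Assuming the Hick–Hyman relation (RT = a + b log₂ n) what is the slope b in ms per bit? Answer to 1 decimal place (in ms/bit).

log₂(8) = 3 bits.
b = (RT − a)/log₂ n = (815 − 280) / 3 = 178.333 ms/bit.

178.3 ms/bit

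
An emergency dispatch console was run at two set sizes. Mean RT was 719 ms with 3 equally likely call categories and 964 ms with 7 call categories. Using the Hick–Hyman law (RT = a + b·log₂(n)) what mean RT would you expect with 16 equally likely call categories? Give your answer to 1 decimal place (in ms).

1203.0 ms

Solve the two-equation system in a and b:
  b = (964 − 719) / (log₂ 7 − log₂ 3) = 245 / (2.8074 − 1.5850) = 200.427 ms/bit
  a = 719 − 200.427 × 1.5850 = 401.331 ms
Then RT(16) = 401.331 + 200.427 × log₂ 16 = 401.331 + 200.427 × 4 ≈ 1203.038 ms.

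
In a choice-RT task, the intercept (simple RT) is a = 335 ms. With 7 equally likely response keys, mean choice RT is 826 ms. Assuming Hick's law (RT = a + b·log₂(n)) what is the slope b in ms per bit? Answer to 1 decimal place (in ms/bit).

log₂(7) = 2.8074 bits.
b = (RT − a)/log₂ n = (826 − 335) / 2.8074 = 174.898 ms/bit.

174.9 ms/bit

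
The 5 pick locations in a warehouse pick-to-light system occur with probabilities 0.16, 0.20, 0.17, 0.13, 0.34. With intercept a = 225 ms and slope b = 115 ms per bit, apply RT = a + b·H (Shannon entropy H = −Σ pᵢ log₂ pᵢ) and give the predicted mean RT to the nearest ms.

H = 0.16·log₂(1/0.16) + 0.20·log₂(1/0.20) + 0.17·log₂(1/0.17) + 0.13·log₂(1/0.13) + 0.34·log₂(1/0.34) = 2.2338 bits.
RT = 225 + 115 × 2.2338 = 481.89 ms.

482 ms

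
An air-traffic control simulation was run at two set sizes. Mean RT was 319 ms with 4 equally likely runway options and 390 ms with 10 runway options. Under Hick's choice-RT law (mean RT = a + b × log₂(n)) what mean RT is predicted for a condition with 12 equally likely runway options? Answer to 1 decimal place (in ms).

Solve the two-equation system in a and b:
  b = (390 − 319) / (log₂ 10 − log₂ 4) = 71 / (3.3219 − 2) = 53.709 ms/bit
  a = 319 − 53.709 × 2 = 211.581 ms
Then RT(12) = 211.581 + 53.709 × log₂ 12 = 211.581 + 53.709 × 3.5850 ≈ 404.127 ms.

404.1 ms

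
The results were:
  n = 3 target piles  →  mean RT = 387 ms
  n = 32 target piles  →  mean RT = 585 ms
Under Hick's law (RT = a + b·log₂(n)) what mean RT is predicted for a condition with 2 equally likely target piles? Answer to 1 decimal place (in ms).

353.1 ms

Fit slope and intercept:
  b = (585 − 387) / (log₂ 32 − log₂ 3) = 198 / (5 − 1.5850) = 57.979 ms/bit
  a = 387 − 57.979 × 1.5850 = 295.106 ms
Then RT(2) = 295.106 + 57.979 × log₂ 2 = 295.106 + 57.979 × 1 ≈ 353.085 ms.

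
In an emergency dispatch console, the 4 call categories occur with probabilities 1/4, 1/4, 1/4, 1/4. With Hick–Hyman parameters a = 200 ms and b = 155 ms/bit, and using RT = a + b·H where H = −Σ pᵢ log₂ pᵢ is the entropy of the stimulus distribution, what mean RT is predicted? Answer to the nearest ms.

H = −Σ pᵢ log₂ pᵢ = 0.25·2 + 0.25·2 + 0.25·2 + 0.25·2 = 2.000 bits.
RT = 200 + 155 × 2.000 = 510.00 ms.

510 ms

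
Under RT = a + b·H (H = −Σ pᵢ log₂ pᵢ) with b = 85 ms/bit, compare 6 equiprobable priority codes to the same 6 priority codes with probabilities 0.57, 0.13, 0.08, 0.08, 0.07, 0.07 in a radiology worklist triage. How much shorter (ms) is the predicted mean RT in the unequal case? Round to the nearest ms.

53 ms

Equiprobable entropy H₀ = log₂ 6 = 2.5850 bits.
Skewed entropy H = −Σ pᵢ log₂ pᵢ = 1.9650 bits.
ΔRT = b·(H₀ − H) = 85 × 0.6199 = 52.69 ms.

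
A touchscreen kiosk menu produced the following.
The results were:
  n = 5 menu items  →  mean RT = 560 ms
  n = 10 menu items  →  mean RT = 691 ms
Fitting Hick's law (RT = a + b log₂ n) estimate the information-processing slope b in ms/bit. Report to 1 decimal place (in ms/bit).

131.0 ms/bit

The slope on a log₂ axis is (691 − 560) / (3.3219 − 2.3219) = 131.000 ms/bit.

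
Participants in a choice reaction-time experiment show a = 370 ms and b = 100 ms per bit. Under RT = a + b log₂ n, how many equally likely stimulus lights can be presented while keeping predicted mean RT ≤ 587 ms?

4

100·log₂ n ≤ 587 − 370 = 217, giving log₂ n ≤ 2.1700 and n ≤ 4.500. The largest whole number is 4.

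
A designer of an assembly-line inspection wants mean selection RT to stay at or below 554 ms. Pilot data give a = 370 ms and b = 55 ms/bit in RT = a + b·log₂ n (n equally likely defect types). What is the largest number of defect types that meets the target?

10

55·log₂ n ≤ 554 − 370 = 184, giving log₂ n ≤ 3.3455 and n ≤ 10.164. The largest whole number is 10.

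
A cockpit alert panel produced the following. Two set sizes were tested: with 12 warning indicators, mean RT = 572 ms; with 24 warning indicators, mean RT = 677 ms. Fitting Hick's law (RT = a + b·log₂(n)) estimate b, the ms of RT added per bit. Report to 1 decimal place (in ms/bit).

105.0 ms/bit

The slope on a log₂ axis is (677 − 572) / (4.5850 − 3.5850) = 105.000 ms/bit.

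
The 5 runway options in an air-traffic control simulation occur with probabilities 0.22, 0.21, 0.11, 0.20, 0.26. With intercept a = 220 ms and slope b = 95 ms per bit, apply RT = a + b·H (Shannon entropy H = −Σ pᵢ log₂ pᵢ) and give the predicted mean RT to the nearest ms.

H = 0.22·log₂(1/0.22) + 0.21·log₂(1/0.21) + 0.11·log₂(1/0.11) + 0.20·log₂(1/0.20) + 0.26·log₂(1/0.26) = 2.2734 bits.
RT = 220 + 95 × 2.2734 = 435.97 ms.

436 ms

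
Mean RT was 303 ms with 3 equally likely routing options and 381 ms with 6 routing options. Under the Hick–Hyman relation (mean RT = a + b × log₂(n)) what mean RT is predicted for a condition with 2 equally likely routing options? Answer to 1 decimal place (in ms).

Fit slope and intercept:
  b = (381 − 303) / (log₂ 6 − log₂ 3) = 78 / (2.5850 − 1.5850) = 78.000 ms/bit
  a = 303 − 78.000 × 1.5850 = 179.373 ms
Then RT(2) = 179.373 + 78.000 × log₂ 2 = 179.373 + 78.000 × 1 ≈ 257.373 ms.

257.4 ms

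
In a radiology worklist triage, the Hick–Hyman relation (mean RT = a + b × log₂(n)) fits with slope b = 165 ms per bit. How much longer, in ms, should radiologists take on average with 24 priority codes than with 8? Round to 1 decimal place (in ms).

ΔRT = (a + b log₂ n₂) − (a + b log₂ n₁) = b·(log₂ n₂ − log₂ n₁).
log₂(24) − log₂(8) = 4.5850 − 3 = 1.5850.
ΔRT = 165 × 1.5850 = 261.519 ms.

261.5 ms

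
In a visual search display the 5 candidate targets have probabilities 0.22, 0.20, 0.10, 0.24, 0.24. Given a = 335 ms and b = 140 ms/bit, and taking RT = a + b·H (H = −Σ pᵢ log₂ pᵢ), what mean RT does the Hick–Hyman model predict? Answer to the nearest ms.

Entropy contributions −pᵢ log₂ pᵢ: 0.4806, 0.4644, 0.3322, 0.4941, 0.4941; sum H = 2.2654 bits.
RT = a + bH = 335 + 140·2.2654 = 652.16 ms.

652 ms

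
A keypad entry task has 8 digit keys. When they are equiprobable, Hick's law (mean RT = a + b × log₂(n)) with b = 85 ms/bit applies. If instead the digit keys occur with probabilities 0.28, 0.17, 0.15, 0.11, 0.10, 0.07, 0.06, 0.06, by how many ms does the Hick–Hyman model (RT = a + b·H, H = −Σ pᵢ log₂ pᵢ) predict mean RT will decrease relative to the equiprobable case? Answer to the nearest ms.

17 ms

The RT saving is b·ΔH. Equiprobable H₀ = log₂(8) = 3.0000 bits; with the given probabilities H = 2.7975 bits.
b·(H₀ − H) = 85 × (3.0000 − 2.7975) = 17.22 ms.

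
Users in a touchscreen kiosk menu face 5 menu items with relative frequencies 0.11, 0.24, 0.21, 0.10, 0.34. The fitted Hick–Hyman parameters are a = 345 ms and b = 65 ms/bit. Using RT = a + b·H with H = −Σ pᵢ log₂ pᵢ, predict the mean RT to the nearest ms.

H = 0.11·log₂(1/0.11) + 0.24·log₂(1/0.24) + 0.21·log₂(1/0.21) + 0.10·log₂(1/0.10) + 0.34·log₂(1/0.34) = 2.1786 bits.
RT = 345 + 65 × 2.1786 = 486.61 ms.

487 ms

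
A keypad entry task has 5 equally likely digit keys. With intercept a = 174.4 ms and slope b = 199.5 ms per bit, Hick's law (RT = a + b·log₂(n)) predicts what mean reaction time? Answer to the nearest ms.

638 ms

log₂(5) = 2.3219 bits, so RT = 174.4 + 199.5 × 2.3219 ≈ 637.625 ms.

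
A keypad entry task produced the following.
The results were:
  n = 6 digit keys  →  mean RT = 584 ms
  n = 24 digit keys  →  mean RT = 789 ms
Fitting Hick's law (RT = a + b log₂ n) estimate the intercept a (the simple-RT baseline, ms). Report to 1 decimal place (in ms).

319.0 ms

b = (RT₂ − RT₁)/(log₂ n₂ − log₂ n₁) = (789 − 584)/(4.5850 − 2.5850) = 102.500 ms/bit.
Intercept: a = 584 − 102.500·log₂(6) = 319.041 ms.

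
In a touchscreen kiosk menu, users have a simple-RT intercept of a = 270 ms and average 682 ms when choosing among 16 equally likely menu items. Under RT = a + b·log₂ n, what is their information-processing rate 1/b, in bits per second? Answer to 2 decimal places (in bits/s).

b = (682 − 270)/log₂ 16 = 412/4 = 103.000 ms per bit = 0.10300 s/bit; the reciprocal is 9.709 bits/s.

9.71 bits/s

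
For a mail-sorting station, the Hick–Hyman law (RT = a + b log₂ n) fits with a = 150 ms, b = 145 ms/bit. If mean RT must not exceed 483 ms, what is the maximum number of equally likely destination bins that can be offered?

Information budget: (483 − 150)/145 = 2.2966 bits, so n ≤ 2^2.2966 = 4.913 → at most 4.

4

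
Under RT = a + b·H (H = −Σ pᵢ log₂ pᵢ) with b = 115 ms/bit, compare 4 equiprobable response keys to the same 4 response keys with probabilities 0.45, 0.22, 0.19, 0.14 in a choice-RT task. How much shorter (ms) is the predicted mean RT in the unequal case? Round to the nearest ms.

17 ms

Equiprobable entropy H₀ = log₂ 4 = 2.0000 bits.
Skewed entropy H = −Σ pᵢ log₂ pᵢ = 1.8513 bits.
ΔRT = b·(H₀ − H) = 115 × 0.1487 = 17.10 ms.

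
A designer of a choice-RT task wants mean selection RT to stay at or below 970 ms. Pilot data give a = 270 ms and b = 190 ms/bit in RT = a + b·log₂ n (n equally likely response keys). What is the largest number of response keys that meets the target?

Information budget: (970 − 270)/190 = 3.6842 bits, so n ≤ 2^3.6842 = 12.855 → at most 12.

12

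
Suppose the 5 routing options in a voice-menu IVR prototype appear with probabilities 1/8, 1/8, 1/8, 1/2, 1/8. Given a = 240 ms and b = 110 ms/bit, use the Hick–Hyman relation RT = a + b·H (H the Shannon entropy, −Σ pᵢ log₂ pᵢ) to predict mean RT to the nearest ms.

460 ms

H = −Σ pᵢ log₂ pᵢ = 0.125·3 + 0.125·3 + 0.125·3 + 0.5·1 + 0.125·3 = 2.000 bits.
RT = 240 + 110 × 2.000 = 460.00 ms.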